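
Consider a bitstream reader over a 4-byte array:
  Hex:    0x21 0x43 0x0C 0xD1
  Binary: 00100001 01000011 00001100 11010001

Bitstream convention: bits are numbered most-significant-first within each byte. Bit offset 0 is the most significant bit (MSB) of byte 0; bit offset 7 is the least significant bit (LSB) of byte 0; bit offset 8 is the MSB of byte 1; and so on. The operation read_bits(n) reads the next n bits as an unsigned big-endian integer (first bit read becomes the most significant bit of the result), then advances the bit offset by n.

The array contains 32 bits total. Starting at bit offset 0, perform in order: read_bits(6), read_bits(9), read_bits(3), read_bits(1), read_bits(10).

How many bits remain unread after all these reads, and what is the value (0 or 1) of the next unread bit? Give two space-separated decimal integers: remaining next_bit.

Read 1: bits[0:6] width=6 -> value=8 (bin 001000); offset now 6 = byte 0 bit 6; 26 bits remain
Read 2: bits[6:15] width=9 -> value=161 (bin 010100001); offset now 15 = byte 1 bit 7; 17 bits remain
Read 3: bits[15:18] width=3 -> value=4 (bin 100); offset now 18 = byte 2 bit 2; 14 bits remain
Read 4: bits[18:19] width=1 -> value=0 (bin 0); offset now 19 = byte 2 bit 3; 13 bits remain
Read 5: bits[19:29] width=10 -> value=410 (bin 0110011010); offset now 29 = byte 3 bit 5; 3 bits remain

Answer: 3 0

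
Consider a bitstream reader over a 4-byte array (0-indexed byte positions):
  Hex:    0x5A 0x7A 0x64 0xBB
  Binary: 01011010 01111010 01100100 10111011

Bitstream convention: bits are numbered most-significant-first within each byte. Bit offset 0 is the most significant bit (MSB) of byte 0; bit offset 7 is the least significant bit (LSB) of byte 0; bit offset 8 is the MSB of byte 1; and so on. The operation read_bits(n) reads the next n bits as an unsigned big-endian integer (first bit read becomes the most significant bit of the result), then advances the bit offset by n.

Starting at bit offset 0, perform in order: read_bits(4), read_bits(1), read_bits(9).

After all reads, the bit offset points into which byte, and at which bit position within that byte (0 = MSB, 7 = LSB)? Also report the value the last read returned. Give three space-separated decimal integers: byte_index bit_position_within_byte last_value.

Answer: 1 6 158

Derivation:
Read 1: bits[0:4] width=4 -> value=5 (bin 0101); offset now 4 = byte 0 bit 4; 28 bits remain
Read 2: bits[4:5] width=1 -> value=1 (bin 1); offset now 5 = byte 0 bit 5; 27 bits remain
Read 3: bits[5:14] width=9 -> value=158 (bin 010011110); offset now 14 = byte 1 bit 6; 18 bits remain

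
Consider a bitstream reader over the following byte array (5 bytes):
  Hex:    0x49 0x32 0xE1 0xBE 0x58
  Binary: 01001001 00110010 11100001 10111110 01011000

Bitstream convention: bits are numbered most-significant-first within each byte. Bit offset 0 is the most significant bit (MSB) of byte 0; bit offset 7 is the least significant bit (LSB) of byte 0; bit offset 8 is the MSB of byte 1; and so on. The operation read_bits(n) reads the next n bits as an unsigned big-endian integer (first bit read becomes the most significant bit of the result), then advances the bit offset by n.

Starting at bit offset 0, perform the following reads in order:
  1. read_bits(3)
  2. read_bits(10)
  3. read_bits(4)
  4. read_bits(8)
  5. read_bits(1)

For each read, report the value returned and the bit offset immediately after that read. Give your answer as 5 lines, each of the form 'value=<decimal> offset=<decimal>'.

Read 1: bits[0:3] width=3 -> value=2 (bin 010); offset now 3 = byte 0 bit 3; 37 bits remain
Read 2: bits[3:13] width=10 -> value=294 (bin 0100100110); offset now 13 = byte 1 bit 5; 27 bits remain
Read 3: bits[13:17] width=4 -> value=5 (bin 0101); offset now 17 = byte 2 bit 1; 23 bits remain
Read 4: bits[17:25] width=8 -> value=195 (bin 11000011); offset now 25 = byte 3 bit 1; 15 bits remain
Read 5: bits[25:26] width=1 -> value=0 (bin 0); offset now 26 = byte 3 bit 2; 14 bits remain

Answer: value=2 offset=3
value=294 offset=13
value=5 offset=17
value=195 offset=25
value=0 offset=26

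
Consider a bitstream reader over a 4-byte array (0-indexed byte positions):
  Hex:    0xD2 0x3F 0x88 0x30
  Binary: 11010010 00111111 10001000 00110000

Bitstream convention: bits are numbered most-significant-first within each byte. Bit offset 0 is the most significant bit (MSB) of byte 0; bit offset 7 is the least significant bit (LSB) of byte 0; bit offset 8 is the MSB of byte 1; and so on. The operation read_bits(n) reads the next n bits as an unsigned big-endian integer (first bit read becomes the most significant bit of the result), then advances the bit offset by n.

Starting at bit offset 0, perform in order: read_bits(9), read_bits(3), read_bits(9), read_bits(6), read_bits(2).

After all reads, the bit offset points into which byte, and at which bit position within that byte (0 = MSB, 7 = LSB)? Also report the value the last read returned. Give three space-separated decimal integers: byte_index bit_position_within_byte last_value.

Answer: 3 5 2

Derivation:
Read 1: bits[0:9] width=9 -> value=420 (bin 110100100); offset now 9 = byte 1 bit 1; 23 bits remain
Read 2: bits[9:12] width=3 -> value=3 (bin 011); offset now 12 = byte 1 bit 4; 20 bits remain
Read 3: bits[12:21] width=9 -> value=497 (bin 111110001); offset now 21 = byte 2 bit 5; 11 bits remain
Read 4: bits[21:27] width=6 -> value=1 (bin 000001); offset now 27 = byte 3 bit 3; 5 bits remain
Read 5: bits[27:29] width=2 -> value=2 (bin 10); offset now 29 = byte 3 bit 5; 3 bits remain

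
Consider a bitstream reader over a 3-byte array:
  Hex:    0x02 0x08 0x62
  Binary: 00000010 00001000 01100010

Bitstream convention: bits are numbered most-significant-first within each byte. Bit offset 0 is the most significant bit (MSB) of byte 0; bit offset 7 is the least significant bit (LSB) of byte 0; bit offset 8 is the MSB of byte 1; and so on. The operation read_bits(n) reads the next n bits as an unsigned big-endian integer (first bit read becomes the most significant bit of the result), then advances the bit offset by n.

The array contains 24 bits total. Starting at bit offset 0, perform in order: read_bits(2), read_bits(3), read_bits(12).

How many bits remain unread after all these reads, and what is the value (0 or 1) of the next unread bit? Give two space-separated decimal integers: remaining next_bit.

Answer: 7 1

Derivation:
Read 1: bits[0:2] width=2 -> value=0 (bin 00); offset now 2 = byte 0 bit 2; 22 bits remain
Read 2: bits[2:5] width=3 -> value=0 (bin 000); offset now 5 = byte 0 bit 5; 19 bits remain
Read 3: bits[5:17] width=12 -> value=1040 (bin 010000010000); offset now 17 = byte 2 bit 1; 7 bits remain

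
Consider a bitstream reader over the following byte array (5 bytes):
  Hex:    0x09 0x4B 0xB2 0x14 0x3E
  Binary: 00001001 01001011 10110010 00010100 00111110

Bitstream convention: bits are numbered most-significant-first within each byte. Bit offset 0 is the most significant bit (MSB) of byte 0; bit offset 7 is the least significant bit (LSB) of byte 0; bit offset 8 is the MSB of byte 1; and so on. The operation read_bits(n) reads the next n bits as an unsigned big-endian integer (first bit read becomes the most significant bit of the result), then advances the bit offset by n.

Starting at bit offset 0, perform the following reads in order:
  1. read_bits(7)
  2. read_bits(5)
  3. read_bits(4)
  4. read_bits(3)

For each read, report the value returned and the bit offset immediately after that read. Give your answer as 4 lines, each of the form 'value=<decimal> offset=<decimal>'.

Read 1: bits[0:7] width=7 -> value=4 (bin 0000100); offset now 7 = byte 0 bit 7; 33 bits remain
Read 2: bits[7:12] width=5 -> value=20 (bin 10100); offset now 12 = byte 1 bit 4; 28 bits remain
Read 3: bits[12:16] width=4 -> value=11 (bin 1011); offset now 16 = byte 2 bit 0; 24 bits remain
Read 4: bits[16:19] width=3 -> value=5 (bin 101); offset now 19 = byte 2 bit 3; 21 bits remain

Answer: value=4 offset=7
value=20 offset=12
value=11 offset=16
value=5 offset=19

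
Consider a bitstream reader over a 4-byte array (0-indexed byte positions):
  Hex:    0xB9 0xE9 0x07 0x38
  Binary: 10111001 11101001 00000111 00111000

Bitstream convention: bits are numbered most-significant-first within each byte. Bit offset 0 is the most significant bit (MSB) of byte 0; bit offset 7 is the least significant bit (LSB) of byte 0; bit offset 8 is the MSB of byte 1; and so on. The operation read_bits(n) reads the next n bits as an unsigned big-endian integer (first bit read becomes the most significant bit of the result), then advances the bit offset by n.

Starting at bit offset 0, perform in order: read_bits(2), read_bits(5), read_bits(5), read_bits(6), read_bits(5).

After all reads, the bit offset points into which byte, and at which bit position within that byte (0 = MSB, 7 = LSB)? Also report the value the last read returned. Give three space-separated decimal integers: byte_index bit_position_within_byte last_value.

Answer: 2 7 3

Derivation:
Read 1: bits[0:2] width=2 -> value=2 (bin 10); offset now 2 = byte 0 bit 2; 30 bits remain
Read 2: bits[2:7] width=5 -> value=28 (bin 11100); offset now 7 = byte 0 bit 7; 25 bits remain
Read 3: bits[7:12] width=5 -> value=30 (bin 11110); offset now 12 = byte 1 bit 4; 20 bits remain
Read 4: bits[12:18] width=6 -> value=36 (bin 100100); offset now 18 = byte 2 bit 2; 14 bits remain
Read 5: bits[18:23] width=5 -> value=3 (bin 00011); offset now 23 = byte 2 bit 7; 9 bits remain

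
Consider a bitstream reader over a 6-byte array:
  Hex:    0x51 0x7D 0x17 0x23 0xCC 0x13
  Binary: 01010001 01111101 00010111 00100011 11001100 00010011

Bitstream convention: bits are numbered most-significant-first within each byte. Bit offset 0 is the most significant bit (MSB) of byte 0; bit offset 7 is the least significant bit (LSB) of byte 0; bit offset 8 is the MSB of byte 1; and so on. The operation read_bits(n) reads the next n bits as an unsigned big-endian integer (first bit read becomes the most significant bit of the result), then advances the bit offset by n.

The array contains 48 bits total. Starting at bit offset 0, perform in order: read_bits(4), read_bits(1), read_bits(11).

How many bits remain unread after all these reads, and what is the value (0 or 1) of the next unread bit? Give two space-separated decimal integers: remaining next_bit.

Answer: 32 0

Derivation:
Read 1: bits[0:4] width=4 -> value=5 (bin 0101); offset now 4 = byte 0 bit 4; 44 bits remain
Read 2: bits[4:5] width=1 -> value=0 (bin 0); offset now 5 = byte 0 bit 5; 43 bits remain
Read 3: bits[5:16] width=11 -> value=381 (bin 00101111101); offset now 16 = byte 2 bit 0; 32 bits remain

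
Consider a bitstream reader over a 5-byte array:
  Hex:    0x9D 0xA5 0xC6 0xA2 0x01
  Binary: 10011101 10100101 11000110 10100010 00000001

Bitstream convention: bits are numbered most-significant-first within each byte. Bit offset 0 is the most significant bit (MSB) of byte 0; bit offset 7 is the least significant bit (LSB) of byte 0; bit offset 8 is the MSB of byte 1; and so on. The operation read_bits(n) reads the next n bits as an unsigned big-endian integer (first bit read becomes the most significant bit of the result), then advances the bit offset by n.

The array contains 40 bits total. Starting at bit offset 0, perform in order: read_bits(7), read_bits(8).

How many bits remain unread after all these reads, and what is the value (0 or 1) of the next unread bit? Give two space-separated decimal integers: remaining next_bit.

Answer: 25 1

Derivation:
Read 1: bits[0:7] width=7 -> value=78 (bin 1001110); offset now 7 = byte 0 bit 7; 33 bits remain
Read 2: bits[7:15] width=8 -> value=210 (bin 11010010); offset now 15 = byte 1 bit 7; 25 bits remain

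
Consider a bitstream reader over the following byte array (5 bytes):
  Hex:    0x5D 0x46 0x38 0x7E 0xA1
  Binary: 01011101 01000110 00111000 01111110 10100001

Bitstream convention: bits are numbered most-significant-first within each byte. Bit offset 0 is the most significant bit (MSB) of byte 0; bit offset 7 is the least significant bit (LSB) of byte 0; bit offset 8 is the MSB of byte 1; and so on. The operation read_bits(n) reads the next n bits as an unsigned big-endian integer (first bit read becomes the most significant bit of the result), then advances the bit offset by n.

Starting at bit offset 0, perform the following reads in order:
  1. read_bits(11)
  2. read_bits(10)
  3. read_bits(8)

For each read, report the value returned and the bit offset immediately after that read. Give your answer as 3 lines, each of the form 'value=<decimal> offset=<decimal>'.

Read 1: bits[0:11] width=11 -> value=746 (bin 01011101010); offset now 11 = byte 1 bit 3; 29 bits remain
Read 2: bits[11:21] width=10 -> value=199 (bin 0011000111); offset now 21 = byte 2 bit 5; 19 bits remain
Read 3: bits[21:29] width=8 -> value=15 (bin 00001111); offset now 29 = byte 3 bit 5; 11 bits remain

Answer: value=746 offset=11
value=199 offset=21
value=15 offset=29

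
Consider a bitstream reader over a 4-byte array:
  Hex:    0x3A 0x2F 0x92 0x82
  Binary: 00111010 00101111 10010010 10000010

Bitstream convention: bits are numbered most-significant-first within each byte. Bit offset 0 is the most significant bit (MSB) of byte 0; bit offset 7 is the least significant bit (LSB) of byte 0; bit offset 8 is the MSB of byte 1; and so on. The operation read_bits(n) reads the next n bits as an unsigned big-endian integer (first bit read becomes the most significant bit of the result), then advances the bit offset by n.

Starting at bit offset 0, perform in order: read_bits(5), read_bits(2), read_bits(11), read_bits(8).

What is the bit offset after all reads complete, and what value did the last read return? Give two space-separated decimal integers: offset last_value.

Read 1: bits[0:5] width=5 -> value=7 (bin 00111); offset now 5 = byte 0 bit 5; 27 bits remain
Read 2: bits[5:7] width=2 -> value=1 (bin 01); offset now 7 = byte 0 bit 7; 25 bits remain
Read 3: bits[7:18] width=11 -> value=190 (bin 00010111110); offset now 18 = byte 2 bit 2; 14 bits remain
Read 4: bits[18:26] width=8 -> value=74 (bin 01001010); offset now 26 = byte 3 bit 2; 6 bits remain

Answer: 26 74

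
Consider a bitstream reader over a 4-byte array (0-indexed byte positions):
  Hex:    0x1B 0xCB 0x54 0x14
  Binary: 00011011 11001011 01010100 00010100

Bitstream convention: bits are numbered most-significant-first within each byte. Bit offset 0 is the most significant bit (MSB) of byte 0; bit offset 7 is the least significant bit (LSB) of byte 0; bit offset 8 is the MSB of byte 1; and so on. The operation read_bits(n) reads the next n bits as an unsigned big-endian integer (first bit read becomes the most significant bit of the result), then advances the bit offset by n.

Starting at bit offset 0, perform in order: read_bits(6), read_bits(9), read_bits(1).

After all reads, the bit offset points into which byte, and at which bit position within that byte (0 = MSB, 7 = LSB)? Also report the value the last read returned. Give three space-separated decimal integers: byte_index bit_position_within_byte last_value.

Read 1: bits[0:6] width=6 -> value=6 (bin 000110); offset now 6 = byte 0 bit 6; 26 bits remain
Read 2: bits[6:15] width=9 -> value=485 (bin 111100101); offset now 15 = byte 1 bit 7; 17 bits remain
Read 3: bits[15:16] width=1 -> value=1 (bin 1); offset now 16 = byte 2 bit 0; 16 bits remain

Answer: 2 0 1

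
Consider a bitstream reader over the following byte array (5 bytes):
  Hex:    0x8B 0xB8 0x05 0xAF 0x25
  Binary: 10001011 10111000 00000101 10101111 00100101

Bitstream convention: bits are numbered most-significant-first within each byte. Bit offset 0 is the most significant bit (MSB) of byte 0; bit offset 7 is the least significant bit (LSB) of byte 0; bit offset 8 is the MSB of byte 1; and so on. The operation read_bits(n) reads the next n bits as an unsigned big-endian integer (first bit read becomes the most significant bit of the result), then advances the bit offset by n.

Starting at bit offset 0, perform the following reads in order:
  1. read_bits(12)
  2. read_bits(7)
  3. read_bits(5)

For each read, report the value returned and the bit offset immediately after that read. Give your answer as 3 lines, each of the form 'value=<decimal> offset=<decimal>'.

Answer: value=2235 offset=12
value=64 offset=19
value=5 offset=24

Derivation:
Read 1: bits[0:12] width=12 -> value=2235 (bin 100010111011); offset now 12 = byte 1 bit 4; 28 bits remain
Read 2: bits[12:19] width=7 -> value=64 (bin 1000000); offset now 19 = byte 2 bit 3; 21 bits remain
Read 3: bits[19:24] width=5 -> value=5 (bin 00101); offset now 24 = byte 3 bit 0; 16 bits remain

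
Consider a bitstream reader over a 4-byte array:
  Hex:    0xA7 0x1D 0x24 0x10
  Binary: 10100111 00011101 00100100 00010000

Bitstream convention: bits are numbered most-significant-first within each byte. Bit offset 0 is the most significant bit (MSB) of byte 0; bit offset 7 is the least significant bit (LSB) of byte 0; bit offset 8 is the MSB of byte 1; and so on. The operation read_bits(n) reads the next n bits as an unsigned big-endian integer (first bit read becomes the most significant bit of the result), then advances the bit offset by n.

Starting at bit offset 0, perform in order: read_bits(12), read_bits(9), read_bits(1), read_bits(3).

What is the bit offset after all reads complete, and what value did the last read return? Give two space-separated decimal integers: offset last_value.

Read 1: bits[0:12] width=12 -> value=2673 (bin 101001110001); offset now 12 = byte 1 bit 4; 20 bits remain
Read 2: bits[12:21] width=9 -> value=420 (bin 110100100); offset now 21 = byte 2 bit 5; 11 bits remain
Read 3: bits[21:22] width=1 -> value=1 (bin 1); offset now 22 = byte 2 bit 6; 10 bits remain
Read 4: bits[22:25] width=3 -> value=0 (bin 000); offset now 25 = byte 3 bit 1; 7 bits remain

Answer: 25 0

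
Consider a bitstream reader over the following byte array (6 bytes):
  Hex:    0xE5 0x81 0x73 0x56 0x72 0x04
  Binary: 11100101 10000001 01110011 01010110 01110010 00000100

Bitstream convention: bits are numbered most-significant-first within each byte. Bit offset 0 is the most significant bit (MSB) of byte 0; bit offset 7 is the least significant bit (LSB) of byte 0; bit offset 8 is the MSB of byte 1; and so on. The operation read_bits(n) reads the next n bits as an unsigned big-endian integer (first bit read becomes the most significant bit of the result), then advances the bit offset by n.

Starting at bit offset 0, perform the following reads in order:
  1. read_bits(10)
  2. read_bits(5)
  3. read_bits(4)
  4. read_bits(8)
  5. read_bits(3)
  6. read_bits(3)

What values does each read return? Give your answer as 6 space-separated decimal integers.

Read 1: bits[0:10] width=10 -> value=918 (bin 1110010110); offset now 10 = byte 1 bit 2; 38 bits remain
Read 2: bits[10:15] width=5 -> value=0 (bin 00000); offset now 15 = byte 1 bit 7; 33 bits remain
Read 3: bits[15:19] width=4 -> value=11 (bin 1011); offset now 19 = byte 2 bit 3; 29 bits remain
Read 4: bits[19:27] width=8 -> value=154 (bin 10011010); offset now 27 = byte 3 bit 3; 21 bits remain
Read 5: bits[27:30] width=3 -> value=5 (bin 101); offset now 30 = byte 3 bit 6; 18 bits remain
Read 6: bits[30:33] width=3 -> value=4 (bin 100); offset now 33 = byte 4 bit 1; 15 bits remain

Answer: 918 0 11 154 5 4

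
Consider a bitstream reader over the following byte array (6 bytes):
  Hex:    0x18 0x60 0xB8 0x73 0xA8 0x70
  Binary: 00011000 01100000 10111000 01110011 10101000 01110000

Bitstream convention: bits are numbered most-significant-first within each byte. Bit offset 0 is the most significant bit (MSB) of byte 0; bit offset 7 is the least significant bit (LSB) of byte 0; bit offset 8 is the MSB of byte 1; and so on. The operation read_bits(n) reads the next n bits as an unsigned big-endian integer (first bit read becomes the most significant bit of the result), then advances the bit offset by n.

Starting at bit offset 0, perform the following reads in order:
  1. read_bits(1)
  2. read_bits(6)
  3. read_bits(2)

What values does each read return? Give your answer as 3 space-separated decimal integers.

Read 1: bits[0:1] width=1 -> value=0 (bin 0); offset now 1 = byte 0 bit 1; 47 bits remain
Read 2: bits[1:7] width=6 -> value=12 (bin 001100); offset now 7 = byte 0 bit 7; 41 bits remain
Read 3: bits[7:9] width=2 -> value=0 (bin 00); offset now 9 = byte 1 bit 1; 39 bits remain

Answer: 0 12 0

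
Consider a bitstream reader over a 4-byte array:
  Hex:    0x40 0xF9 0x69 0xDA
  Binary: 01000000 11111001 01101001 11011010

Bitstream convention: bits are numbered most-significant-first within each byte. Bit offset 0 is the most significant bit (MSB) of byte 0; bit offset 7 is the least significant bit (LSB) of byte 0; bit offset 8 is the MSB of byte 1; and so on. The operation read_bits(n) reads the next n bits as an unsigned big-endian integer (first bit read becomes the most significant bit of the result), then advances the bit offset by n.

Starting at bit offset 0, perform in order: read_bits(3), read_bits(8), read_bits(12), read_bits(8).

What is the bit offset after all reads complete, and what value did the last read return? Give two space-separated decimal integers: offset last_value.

Read 1: bits[0:3] width=3 -> value=2 (bin 010); offset now 3 = byte 0 bit 3; 29 bits remain
Read 2: bits[3:11] width=8 -> value=7 (bin 00000111); offset now 11 = byte 1 bit 3; 21 bits remain
Read 3: bits[11:23] width=12 -> value=3252 (bin 110010110100); offset now 23 = byte 2 bit 7; 9 bits remain
Read 4: bits[23:31] width=8 -> value=237 (bin 11101101); offset now 31 = byte 3 bit 7; 1 bits remain

Answer: 31 237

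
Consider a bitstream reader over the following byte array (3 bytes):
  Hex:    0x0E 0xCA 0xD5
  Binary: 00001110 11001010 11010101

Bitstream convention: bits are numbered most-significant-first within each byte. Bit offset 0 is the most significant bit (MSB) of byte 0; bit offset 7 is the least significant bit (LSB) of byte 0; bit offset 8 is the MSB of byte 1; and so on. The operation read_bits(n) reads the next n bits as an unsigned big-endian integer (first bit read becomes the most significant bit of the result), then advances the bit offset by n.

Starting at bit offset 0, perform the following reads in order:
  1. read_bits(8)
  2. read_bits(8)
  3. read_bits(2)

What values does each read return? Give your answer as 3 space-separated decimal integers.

Answer: 14 202 3

Derivation:
Read 1: bits[0:8] width=8 -> value=14 (bin 00001110); offset now 8 = byte 1 bit 0; 16 bits remain
Read 2: bits[8:16] width=8 -> value=202 (bin 11001010); offset now 16 = byte 2 bit 0; 8 bits remain
Read 3: bits[16:18] width=2 -> value=3 (bin 11); offset now 18 = byte 2 bit 2; 6 bits remain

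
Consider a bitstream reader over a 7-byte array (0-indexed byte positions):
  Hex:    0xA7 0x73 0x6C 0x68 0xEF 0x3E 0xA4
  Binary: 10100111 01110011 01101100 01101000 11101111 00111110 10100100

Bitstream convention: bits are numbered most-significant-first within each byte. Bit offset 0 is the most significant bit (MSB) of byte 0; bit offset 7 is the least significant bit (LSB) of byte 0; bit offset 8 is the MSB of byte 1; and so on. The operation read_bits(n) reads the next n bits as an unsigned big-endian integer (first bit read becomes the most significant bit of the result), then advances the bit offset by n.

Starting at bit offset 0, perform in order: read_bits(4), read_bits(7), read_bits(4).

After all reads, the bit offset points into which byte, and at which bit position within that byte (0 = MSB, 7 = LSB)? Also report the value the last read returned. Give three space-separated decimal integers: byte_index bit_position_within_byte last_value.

Read 1: bits[0:4] width=4 -> value=10 (bin 1010); offset now 4 = byte 0 bit 4; 52 bits remain
Read 2: bits[4:11] width=7 -> value=59 (bin 0111011); offset now 11 = byte 1 bit 3; 45 bits remain
Read 3: bits[11:15] width=4 -> value=9 (bin 1001); offset now 15 = byte 1 bit 7; 41 bits remain

Answer: 1 7 9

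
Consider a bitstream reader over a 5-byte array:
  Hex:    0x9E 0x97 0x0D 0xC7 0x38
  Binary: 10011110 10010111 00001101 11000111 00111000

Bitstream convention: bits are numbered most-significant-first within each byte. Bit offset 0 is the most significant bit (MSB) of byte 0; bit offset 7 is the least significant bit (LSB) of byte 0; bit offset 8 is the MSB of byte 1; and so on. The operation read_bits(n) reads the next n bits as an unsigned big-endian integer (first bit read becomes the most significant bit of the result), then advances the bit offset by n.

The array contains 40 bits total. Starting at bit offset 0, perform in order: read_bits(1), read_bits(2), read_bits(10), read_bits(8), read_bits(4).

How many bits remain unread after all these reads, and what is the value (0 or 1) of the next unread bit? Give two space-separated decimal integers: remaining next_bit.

Read 1: bits[0:1] width=1 -> value=1 (bin 1); offset now 1 = byte 0 bit 1; 39 bits remain
Read 2: bits[1:3] width=2 -> value=0 (bin 00); offset now 3 = byte 0 bit 3; 37 bits remain
Read 3: bits[3:13] width=10 -> value=978 (bin 1111010010); offset now 13 = byte 1 bit 5; 27 bits remain
Read 4: bits[13:21] width=8 -> value=225 (bin 11100001); offset now 21 = byte 2 bit 5; 19 bits remain
Read 5: bits[21:25] width=4 -> value=11 (bin 1011); offset now 25 = byte 3 bit 1; 15 bits remain

Answer: 15 1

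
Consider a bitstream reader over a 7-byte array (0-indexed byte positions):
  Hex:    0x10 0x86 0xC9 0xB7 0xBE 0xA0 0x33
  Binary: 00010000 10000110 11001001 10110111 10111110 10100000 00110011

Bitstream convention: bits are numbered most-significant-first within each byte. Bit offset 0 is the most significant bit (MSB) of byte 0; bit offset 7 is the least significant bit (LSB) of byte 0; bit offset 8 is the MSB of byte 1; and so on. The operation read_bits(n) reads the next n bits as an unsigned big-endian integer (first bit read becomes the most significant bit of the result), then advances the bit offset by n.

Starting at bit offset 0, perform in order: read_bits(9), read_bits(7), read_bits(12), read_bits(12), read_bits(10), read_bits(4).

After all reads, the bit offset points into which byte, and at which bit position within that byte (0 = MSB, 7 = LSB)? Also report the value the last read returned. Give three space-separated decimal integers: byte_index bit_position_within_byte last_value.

Answer: 6 6 12

Derivation:
Read 1: bits[0:9] width=9 -> value=33 (bin 000100001); offset now 9 = byte 1 bit 1; 47 bits remain
Read 2: bits[9:16] width=7 -> value=6 (bin 0000110); offset now 16 = byte 2 bit 0; 40 bits remain
Read 3: bits[16:28] width=12 -> value=3227 (bin 110010011011); offset now 28 = byte 3 bit 4; 28 bits remain
Read 4: bits[28:40] width=12 -> value=1982 (bin 011110111110); offset now 40 = byte 5 bit 0; 16 bits remain
Read 5: bits[40:50] width=10 -> value=640 (bin 1010000000); offset now 50 = byte 6 bit 2; 6 bits remain
Read 6: bits[50:54] width=4 -> value=12 (bin 1100); offset now 54 = byte 6 bit 6; 2 bits remain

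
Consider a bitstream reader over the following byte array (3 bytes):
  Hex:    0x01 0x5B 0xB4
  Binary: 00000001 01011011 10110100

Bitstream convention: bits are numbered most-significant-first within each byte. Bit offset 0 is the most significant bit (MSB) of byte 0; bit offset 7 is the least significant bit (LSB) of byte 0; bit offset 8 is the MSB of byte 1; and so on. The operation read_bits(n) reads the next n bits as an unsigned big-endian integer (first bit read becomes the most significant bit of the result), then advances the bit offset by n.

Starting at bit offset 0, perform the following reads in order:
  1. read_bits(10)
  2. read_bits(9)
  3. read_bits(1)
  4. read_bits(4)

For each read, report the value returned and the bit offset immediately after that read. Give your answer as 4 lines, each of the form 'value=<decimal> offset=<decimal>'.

Read 1: bits[0:10] width=10 -> value=5 (bin 0000000101); offset now 10 = byte 1 bit 2; 14 bits remain
Read 2: bits[10:19] width=9 -> value=221 (bin 011011101); offset now 19 = byte 2 bit 3; 5 bits remain
Read 3: bits[19:20] width=1 -> value=1 (bin 1); offset now 20 = byte 2 bit 4; 4 bits remain
Read 4: bits[20:24] width=4 -> value=4 (bin 0100); offset now 24 = byte 3 bit 0; 0 bits remain

Answer: value=5 offset=10
value=221 offset=19
value=1 offset=20
value=4 offset=24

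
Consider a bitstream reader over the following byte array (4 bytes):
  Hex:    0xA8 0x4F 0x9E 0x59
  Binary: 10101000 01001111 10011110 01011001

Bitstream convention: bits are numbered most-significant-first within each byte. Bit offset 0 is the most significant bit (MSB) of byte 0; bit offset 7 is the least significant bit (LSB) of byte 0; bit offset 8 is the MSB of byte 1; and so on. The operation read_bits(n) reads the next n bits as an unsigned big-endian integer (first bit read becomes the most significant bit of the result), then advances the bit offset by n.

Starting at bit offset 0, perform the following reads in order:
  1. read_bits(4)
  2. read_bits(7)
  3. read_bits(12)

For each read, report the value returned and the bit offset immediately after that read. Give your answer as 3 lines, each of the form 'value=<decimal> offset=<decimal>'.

Answer: value=10 offset=4
value=66 offset=11
value=1999 offset=23

Derivation:
Read 1: bits[0:4] width=4 -> value=10 (bin 1010); offset now 4 = byte 0 bit 4; 28 bits remain
Read 2: bits[4:11] width=7 -> value=66 (bin 1000010); offset now 11 = byte 1 bit 3; 21 bits remain
Read 3: bits[11:23] width=12 -> value=1999 (bin 011111001111); offset now 23 = byte 2 bit 7; 9 bits remain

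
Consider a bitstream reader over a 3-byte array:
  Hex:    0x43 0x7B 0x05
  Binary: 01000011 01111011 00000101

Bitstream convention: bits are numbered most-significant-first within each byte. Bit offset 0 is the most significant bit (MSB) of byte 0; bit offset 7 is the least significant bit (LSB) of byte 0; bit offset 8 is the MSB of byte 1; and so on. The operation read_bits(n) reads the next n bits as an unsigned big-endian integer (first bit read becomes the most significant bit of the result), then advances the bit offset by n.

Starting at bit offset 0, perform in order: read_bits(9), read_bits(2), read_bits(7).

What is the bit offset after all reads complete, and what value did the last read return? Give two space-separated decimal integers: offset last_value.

Read 1: bits[0:9] width=9 -> value=134 (bin 010000110); offset now 9 = byte 1 bit 1; 15 bits remain
Read 2: bits[9:11] width=2 -> value=3 (bin 11); offset now 11 = byte 1 bit 3; 13 bits remain
Read 3: bits[11:18] width=7 -> value=108 (bin 1101100); offset now 18 = byte 2 bit 2; 6 bits remain

Answer: 18 108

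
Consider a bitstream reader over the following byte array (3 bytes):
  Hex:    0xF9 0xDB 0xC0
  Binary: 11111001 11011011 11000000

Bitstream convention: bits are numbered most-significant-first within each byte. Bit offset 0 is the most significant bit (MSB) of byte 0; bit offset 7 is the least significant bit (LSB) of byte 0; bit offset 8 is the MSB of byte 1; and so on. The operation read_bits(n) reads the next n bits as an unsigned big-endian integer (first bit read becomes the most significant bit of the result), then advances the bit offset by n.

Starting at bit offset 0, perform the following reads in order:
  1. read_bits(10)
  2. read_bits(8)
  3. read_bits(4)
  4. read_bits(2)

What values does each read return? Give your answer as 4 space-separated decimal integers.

Read 1: bits[0:10] width=10 -> value=999 (bin 1111100111); offset now 10 = byte 1 bit 2; 14 bits remain
Read 2: bits[10:18] width=8 -> value=111 (bin 01101111); offset now 18 = byte 2 bit 2; 6 bits remain
Read 3: bits[18:22] width=4 -> value=0 (bin 0000); offset now 22 = byte 2 bit 6; 2 bits remain
Read 4: bits[22:24] width=2 -> value=0 (bin 00); offset now 24 = byte 3 bit 0; 0 bits remain

Answer: 999 111 0 0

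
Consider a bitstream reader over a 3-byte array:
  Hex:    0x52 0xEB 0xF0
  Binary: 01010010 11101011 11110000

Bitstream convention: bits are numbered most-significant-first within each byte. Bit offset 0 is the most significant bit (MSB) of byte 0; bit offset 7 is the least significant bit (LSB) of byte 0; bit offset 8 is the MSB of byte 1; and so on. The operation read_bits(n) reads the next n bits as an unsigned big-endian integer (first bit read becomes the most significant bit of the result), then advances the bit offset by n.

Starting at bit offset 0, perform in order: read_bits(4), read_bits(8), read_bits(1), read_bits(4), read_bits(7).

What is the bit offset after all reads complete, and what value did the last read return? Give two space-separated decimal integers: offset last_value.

Answer: 24 112

Derivation:
Read 1: bits[0:4] width=4 -> value=5 (bin 0101); offset now 4 = byte 0 bit 4; 20 bits remain
Read 2: bits[4:12] width=8 -> value=46 (bin 00101110); offset now 12 = byte 1 bit 4; 12 bits remain
Read 3: bits[12:13] width=1 -> value=1 (bin 1); offset now 13 = byte 1 bit 5; 11 bits remain
Read 4: bits[13:17] width=4 -> value=7 (bin 0111); offset now 17 = byte 2 bit 1; 7 bits remain
Read 5: bits[17:24] width=7 -> value=112 (bin 1110000); offset now 24 = byte 3 bit 0; 0 bits remain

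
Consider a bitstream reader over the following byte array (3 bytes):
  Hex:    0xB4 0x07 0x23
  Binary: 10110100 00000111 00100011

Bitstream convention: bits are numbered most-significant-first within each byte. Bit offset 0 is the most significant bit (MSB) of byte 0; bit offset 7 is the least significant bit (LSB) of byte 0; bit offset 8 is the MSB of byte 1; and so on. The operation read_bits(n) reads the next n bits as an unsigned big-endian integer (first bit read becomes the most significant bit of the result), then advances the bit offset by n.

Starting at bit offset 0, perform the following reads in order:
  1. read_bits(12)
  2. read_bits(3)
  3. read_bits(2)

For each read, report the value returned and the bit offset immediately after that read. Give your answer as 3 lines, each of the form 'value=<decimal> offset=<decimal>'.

Answer: value=2880 offset=12
value=3 offset=15
value=2 offset=17

Derivation:
Read 1: bits[0:12] width=12 -> value=2880 (bin 101101000000); offset now 12 = byte 1 bit 4; 12 bits remain
Read 2: bits[12:15] width=3 -> value=3 (bin 011); offset now 15 = byte 1 bit 7; 9 bits remain
Read 3: bits[15:17] width=2 -> value=2 (bin 10); offset now 17 = byte 2 bit 1; 7 bits remain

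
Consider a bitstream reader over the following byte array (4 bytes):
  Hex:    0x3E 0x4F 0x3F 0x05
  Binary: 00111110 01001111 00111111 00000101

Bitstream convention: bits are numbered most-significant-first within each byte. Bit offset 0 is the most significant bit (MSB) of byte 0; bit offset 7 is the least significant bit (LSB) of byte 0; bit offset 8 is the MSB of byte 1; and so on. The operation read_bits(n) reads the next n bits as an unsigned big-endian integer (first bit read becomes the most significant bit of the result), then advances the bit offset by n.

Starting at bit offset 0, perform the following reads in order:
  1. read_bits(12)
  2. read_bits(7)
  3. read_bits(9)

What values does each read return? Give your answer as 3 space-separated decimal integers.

Read 1: bits[0:12] width=12 -> value=996 (bin 001111100100); offset now 12 = byte 1 bit 4; 20 bits remain
Read 2: bits[12:19] width=7 -> value=121 (bin 1111001); offset now 19 = byte 2 bit 3; 13 bits remain
Read 3: bits[19:28] width=9 -> value=496 (bin 111110000); offset now 28 = byte 3 bit 4; 4 bits remain

Answer: 996 121 496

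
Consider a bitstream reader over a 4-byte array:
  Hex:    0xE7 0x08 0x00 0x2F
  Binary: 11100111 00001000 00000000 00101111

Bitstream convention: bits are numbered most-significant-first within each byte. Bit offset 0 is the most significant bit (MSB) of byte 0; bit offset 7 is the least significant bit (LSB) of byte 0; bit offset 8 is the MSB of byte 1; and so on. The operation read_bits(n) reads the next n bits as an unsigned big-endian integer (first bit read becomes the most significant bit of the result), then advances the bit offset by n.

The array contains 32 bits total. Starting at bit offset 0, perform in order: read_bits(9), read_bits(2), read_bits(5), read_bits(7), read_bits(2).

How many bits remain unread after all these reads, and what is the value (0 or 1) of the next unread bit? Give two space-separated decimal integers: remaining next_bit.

Read 1: bits[0:9] width=9 -> value=462 (bin 111001110); offset now 9 = byte 1 bit 1; 23 bits remain
Read 2: bits[9:11] width=2 -> value=0 (bin 00); offset now 11 = byte 1 bit 3; 21 bits remain
Read 3: bits[11:16] width=5 -> value=8 (bin 01000); offset now 16 = byte 2 bit 0; 16 bits remain
Read 4: bits[16:23] width=7 -> value=0 (bin 0000000); offset now 23 = byte 2 bit 7; 9 bits remain
Read 5: bits[23:25] width=2 -> value=0 (bin 00); offset now 25 = byte 3 bit 1; 7 bits remain

Answer: 7 0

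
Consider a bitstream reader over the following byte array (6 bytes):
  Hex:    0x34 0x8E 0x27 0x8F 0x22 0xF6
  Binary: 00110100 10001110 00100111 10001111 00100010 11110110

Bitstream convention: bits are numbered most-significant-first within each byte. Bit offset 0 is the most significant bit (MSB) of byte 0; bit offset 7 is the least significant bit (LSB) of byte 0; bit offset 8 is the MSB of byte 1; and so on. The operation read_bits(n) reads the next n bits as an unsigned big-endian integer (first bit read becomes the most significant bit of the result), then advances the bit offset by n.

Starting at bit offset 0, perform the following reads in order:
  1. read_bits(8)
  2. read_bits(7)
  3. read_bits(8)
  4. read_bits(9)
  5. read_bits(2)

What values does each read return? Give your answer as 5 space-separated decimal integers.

Read 1: bits[0:8] width=8 -> value=52 (bin 00110100); offset now 8 = byte 1 bit 0; 40 bits remain
Read 2: bits[8:15] width=7 -> value=71 (bin 1000111); offset now 15 = byte 1 bit 7; 33 bits remain
Read 3: bits[15:23] width=8 -> value=19 (bin 00010011); offset now 23 = byte 2 bit 7; 25 bits remain
Read 4: bits[23:32] width=9 -> value=399 (bin 110001111); offset now 32 = byte 4 bit 0; 16 bits remain
Read 5: bits[32:34] width=2 -> value=0 (bin 00); offset now 34 = byte 4 bit 2; 14 bits remain

Answer: 52 71 19 399 0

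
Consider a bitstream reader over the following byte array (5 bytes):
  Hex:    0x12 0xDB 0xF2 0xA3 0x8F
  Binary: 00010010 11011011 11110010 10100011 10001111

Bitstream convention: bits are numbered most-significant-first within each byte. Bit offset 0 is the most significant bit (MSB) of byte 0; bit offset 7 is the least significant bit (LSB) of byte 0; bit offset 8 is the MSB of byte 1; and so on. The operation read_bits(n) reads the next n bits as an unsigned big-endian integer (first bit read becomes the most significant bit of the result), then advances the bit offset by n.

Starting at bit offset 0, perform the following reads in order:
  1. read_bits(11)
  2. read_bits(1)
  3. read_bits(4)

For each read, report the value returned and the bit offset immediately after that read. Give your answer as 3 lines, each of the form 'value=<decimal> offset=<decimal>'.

Answer: value=150 offset=11
value=1 offset=12
value=11 offset=16

Derivation:
Read 1: bits[0:11] width=11 -> value=150 (bin 00010010110); offset now 11 = byte 1 bit 3; 29 bits remain
Read 2: bits[11:12] width=1 -> value=1 (bin 1); offset now 12 = byte 1 bit 4; 28 bits remain
Read 3: bits[12:16] width=4 -> value=11 (bin 1011); offset now 16 = byte 2 bit 0; 24 bits remain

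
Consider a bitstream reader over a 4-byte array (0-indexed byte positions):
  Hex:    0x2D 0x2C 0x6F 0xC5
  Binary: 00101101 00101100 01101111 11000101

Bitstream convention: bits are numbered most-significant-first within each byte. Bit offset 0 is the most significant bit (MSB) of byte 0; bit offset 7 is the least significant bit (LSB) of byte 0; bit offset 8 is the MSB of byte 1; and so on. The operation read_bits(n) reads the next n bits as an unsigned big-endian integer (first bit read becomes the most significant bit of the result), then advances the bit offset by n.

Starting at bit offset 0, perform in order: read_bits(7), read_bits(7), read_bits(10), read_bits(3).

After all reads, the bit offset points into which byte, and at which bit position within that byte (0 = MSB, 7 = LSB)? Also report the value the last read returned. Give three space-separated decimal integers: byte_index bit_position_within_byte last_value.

Answer: 3 3 6

Derivation:
Read 1: bits[0:7] width=7 -> value=22 (bin 0010110); offset now 7 = byte 0 bit 7; 25 bits remain
Read 2: bits[7:14] width=7 -> value=75 (bin 1001011); offset now 14 = byte 1 bit 6; 18 bits remain
Read 3: bits[14:24] width=10 -> value=111 (bin 0001101111); offset now 24 = byte 3 bit 0; 8 bits remain
Read 4: bits[24:27] width=3 -> value=6 (bin 110); offset now 27 = byte 3 bit 3; 5 bits remain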